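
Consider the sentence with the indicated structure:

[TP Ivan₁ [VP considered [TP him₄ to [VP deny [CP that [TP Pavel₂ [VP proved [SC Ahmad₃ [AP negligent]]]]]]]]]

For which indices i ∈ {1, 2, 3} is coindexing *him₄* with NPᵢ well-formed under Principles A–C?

*him* is a pronoun, so Principle B applies: it must be free in its binding domain.
Binding domain of *him₄*: the matrix TP, whose subject is Ivan₁.
*Ivan₁* c-commands the pronoun within its binding domain → coindexation would violate Principle B.
*Pavel₂*: the pronoun c-commands this R-expression → coindexation would violate Principle C on *Pavel₂*.
*Ahmad₃*: the pronoun c-commands this R-expression → coindexation would violate Principle C on *Ahmad₃*.

none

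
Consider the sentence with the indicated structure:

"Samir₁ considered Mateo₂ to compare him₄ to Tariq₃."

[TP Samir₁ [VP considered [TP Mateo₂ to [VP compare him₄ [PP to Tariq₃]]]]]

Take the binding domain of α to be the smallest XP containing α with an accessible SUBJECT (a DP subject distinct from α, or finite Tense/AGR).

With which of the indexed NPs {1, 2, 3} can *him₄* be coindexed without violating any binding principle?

{1}

*him* is a pronoun, so Principle B applies: it must be free in its binding domain.
Binding domain of *him₄*: the embedded TP, whose subject is Mateo₂.
*Samir₁* c-commands the pronoun but from outside its binding domain, and is not c-commanded by it → coindexation permitted.
*Mateo₂* c-commands the pronoun within its binding domain → coindexation would violate Principle B.
*Tariq₃*: the pronoun c-commands this R-expression → coindexation would violate Principle C on *Tariq₃*.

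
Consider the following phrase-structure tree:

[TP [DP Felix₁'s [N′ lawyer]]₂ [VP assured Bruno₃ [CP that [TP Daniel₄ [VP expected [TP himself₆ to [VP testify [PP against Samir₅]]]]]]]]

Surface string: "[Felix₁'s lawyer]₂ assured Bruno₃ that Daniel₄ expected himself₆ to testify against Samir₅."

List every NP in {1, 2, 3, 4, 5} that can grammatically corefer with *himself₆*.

{4}

*himself* is an anaphor, so Principle A applies: it must be bound in its binding domain.
Binding domain of *himself₆*: the embedded TP, whose subject is Daniel₄.
*Felix₁* does not c-command the anaphor → cannot bind it.
*[Felix₁'s lawyer]₂* c-commands the anaphor but is outside its binding domain → cannot satisfy Principle A.
*Bruno₃* c-commands the anaphor but is outside its binding domain → cannot satisfy Principle A.
*Daniel₄* c-commands the anaphor within its binding domain → licit binder.
*Samir₅* does not c-command the anaphor → cannot bind it.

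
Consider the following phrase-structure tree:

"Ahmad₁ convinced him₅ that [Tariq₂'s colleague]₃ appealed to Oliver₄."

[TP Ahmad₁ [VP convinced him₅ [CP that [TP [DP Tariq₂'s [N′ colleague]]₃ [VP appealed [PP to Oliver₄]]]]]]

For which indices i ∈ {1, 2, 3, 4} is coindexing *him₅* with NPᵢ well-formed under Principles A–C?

*him* is a pronoun, so Principle B applies: it must be free in its binding domain.
Binding domain of *him₅*: the matrix TP, whose subject is Ahmad₁.
*Ahmad₁* c-commands the pronoun within its binding domain → coindexation would violate Principle B.
*Tariq₂*: the pronoun c-commands this R-expression → coindexation would violate Principle C on *Tariq₂*.
*[Tariq₂'s colleague]₃*: the pronoun c-commands this R-expression → coindexation would violate Principle C on *[Tariq₂'s colleague]₃*.
*Oliver₄*: the pronoun c-commands this R-expression → coindexation would violate Principle C on *Oliver₄*.

none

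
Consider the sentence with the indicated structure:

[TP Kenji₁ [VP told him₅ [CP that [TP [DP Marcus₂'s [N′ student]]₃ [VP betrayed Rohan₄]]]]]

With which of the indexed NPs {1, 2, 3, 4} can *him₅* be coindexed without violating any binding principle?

none

*him* is a pronoun, so Principle B applies: it must be free in its binding domain.
Binding domain of *him₅*: the matrix TP, whose subject is Kenji₁.
*Kenji₁* c-commands the pronoun within its binding domain → coindexation would violate Principle B.
*Marcus₂*: the pronoun c-commands this R-expression → coindexation would violate Principle C on *Marcus₂*.
*[Marcus₂'s student]₃*: the pronoun c-commands this R-expression → coindexation would violate Principle C on *[Marcus₂'s student]₃*.
*Rohan₄*: the pronoun c-commands this R-expression → coindexation would violate Principle C on *Rohan₄*.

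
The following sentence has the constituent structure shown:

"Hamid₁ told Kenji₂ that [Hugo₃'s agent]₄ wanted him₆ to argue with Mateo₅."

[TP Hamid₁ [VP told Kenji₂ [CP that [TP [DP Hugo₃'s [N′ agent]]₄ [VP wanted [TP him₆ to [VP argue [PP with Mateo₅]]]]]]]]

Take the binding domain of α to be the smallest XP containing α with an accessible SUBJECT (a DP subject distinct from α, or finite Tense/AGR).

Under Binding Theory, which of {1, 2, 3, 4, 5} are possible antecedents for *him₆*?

*him* is a pronoun, so Principle B applies: it must be free in its binding domain.
Binding domain of *him₆*: the embedded TP, whose subject is [Hugo₃'s agent]₄.
*Hamid₁* c-commands the pronoun but from outside its binding domain, and is not c-commanded by it → coindexation permitted.
*Kenji₂* c-commands the pronoun but from outside its binding domain, and is not c-commanded by it → coindexation permitted.
*Hugo₃* and the pronoun do not c-command one another → neither Principle B nor Principle C is at stake; coindexation permitted.
*[Hugo₃'s agent]₄* c-commands the pronoun within its binding domain → coindexation would violate Principle B.
*Mateo₅*: the pronoun c-commands this R-expression → coindexation would violate Principle C on *Mateo₅*.

{1, 2, 3}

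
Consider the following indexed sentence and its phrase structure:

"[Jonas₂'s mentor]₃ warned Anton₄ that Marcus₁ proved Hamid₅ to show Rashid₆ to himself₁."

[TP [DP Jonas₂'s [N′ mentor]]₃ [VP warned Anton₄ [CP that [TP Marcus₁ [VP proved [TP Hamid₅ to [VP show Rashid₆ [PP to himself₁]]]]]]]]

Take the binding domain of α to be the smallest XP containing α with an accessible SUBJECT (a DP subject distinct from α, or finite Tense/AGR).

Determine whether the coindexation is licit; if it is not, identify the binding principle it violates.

The two coindexed NPs are *Marcus₁* and *himself₁*.
*himself₁* is an anaphor. Principle A requires it to be bound within its binding domain — the embedded TP, whose subject is Hamid₅.
Within that domain it is c-commanded by *Hamid₅*, *Rashid₆*, none of which share its index.
*Marcus₁* does c-command the anaphor, but from outside its binding domain.
The anaphor is unbound in its domain → Principle A violation.

Principle A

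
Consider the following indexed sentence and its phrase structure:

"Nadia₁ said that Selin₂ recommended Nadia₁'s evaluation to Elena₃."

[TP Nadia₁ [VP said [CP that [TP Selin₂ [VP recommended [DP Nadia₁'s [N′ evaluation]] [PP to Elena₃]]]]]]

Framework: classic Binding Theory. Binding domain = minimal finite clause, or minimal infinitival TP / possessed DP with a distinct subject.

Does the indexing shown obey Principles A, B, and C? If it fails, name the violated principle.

Principle C

The two coindexed NPs are *Nadia₁* (the higher occurrence) and *Nadia₁* (the lower occurrence).
*Nadia₁* (the lower occurrence) is an R-expression. Principle C requires it to be free everywhere.
*Nadia₁* (the higher occurrence) c-commands it and carries the same index.
The R-expression is bound → Principle C violation.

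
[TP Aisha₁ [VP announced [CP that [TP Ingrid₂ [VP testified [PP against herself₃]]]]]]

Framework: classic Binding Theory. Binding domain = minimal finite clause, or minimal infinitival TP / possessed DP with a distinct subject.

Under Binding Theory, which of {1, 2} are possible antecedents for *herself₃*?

{2}

*herself* is an anaphor, so Principle A applies: it must be bound in its binding domain.
Binding domain of *herself₃*: the embedded TP, whose subject is Ingrid₂.
*Aisha₁* c-commands the anaphor but is outside its binding domain → cannot satisfy Principle A.
*Ingrid₂* c-commands the anaphor within its binding domain → licit binder.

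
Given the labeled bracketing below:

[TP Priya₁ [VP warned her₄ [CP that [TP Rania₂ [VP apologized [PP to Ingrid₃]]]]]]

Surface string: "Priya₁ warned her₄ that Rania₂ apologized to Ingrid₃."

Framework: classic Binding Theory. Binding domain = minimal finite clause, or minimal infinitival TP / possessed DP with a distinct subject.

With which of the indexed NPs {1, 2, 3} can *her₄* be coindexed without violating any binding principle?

none

*her* is a pronoun, so Principle B applies: it must be free in its binding domain.
Binding domain of *her₄*: the matrix TP, whose subject is Priya₁.
*Priya₁* c-commands the pronoun within its binding domain → coindexation would violate Principle B.
*Rania₂*: the pronoun c-commands this R-expression → coindexation would violate Principle C on *Rania₂*.
*Ingrid₃*: the pronoun c-commands this R-expression → coindexation would violate Principle C on *Ingrid₃*.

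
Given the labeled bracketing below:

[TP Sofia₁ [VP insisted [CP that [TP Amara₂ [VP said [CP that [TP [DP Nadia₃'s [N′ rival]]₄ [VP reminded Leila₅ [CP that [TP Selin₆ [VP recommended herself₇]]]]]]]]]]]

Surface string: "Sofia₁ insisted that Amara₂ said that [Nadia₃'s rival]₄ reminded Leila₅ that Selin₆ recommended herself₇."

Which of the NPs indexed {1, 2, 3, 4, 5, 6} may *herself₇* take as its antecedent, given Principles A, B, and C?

*herself* is an anaphor, so Principle A applies: it must be bound in its binding domain.
Binding domain of *herself₇*: the embedded TP, whose subject is Selin₆.
*Sofia₁* c-commands the anaphor but is outside its binding domain → cannot satisfy Principle A.
*Amara₂* c-commands the anaphor but is outside its binding domain → cannot satisfy Principle A.
*Nadia₃* does not c-command the anaphor → cannot bind it.
*[Nadia₃'s rival]₄* c-commands the anaphor but is outside its binding domain → cannot satisfy Principle A.
*Leila₅* c-commands the anaphor but is outside its binding domain → cannot satisfy Principle A.
*Selin₆* c-commands the anaphor within its binding domain → licit binder.

{6}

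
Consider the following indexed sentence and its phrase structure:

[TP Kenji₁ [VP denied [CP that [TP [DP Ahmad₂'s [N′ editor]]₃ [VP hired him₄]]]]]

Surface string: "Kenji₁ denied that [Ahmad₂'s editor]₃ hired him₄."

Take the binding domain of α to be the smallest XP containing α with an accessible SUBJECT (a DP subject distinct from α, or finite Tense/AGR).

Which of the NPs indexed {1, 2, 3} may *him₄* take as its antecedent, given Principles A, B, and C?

*him* is a pronoun, so Principle B applies: it must be free in its binding domain.
Binding domain of *him₄*: the embedded TP, whose subject is [Ahmad₂'s editor]₃.
*Kenji₁* c-commands the pronoun but from outside its binding domain, and is not c-commanded by it → coindexation permitted.
*Ahmad₂* and the pronoun do not c-command one another → neither Principle B nor Principle C is at stake; coindexation permitted.
*[Ahmad₂'s editor]₃* c-commands the pronoun within its binding domain → coindexation would violate Principle B.

{1, 2}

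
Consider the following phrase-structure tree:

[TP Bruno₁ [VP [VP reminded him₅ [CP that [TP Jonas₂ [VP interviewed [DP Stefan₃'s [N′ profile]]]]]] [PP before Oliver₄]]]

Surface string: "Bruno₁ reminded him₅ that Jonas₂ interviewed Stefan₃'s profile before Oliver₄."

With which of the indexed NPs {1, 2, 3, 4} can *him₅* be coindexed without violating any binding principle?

{4}

*him* is a pronoun, so Principle B applies: it must be free in its binding domain.
Binding domain of *him₅*: the matrix TP, whose subject is Bruno₁.
*Bruno₁* c-commands the pronoun within its binding domain → coindexation would violate Principle B.
*Jonas₂*: the pronoun c-commands this R-expression → coindexation would violate Principle C on *Jonas₂*.
*Stefan₃*: the pronoun c-commands this R-expression → coindexation would violate Principle C on *Stefan₃*.
*Oliver₄* and the pronoun do not c-command one another → neither Principle B nor Principle C is at stake; coindexation permitted.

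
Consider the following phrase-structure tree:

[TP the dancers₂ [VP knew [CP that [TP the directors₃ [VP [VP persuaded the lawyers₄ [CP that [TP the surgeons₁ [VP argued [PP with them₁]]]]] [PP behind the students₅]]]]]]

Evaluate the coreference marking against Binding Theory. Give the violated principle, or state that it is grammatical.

Principle B

The two coindexed NPs are *the surgeons₁* and *them₁*.
*them₁* is a pronoun. Its binding domain is the embedded TP, whose subject is the surgeons₁.
*the surgeons₁* c-commands it within that domain and carries the same index.
The pronoun is locally bound → Principle B violation.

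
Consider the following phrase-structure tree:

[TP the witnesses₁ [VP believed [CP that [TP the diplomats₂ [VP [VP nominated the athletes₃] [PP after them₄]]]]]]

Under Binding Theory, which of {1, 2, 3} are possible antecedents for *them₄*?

*them* is a pronoun, so Principle B applies: it must be free in its binding domain.
Binding domain of *them₄*: the embedded TP, whose subject is the diplomats₂.
*the witnesses₁* c-commands the pronoun but from outside its binding domain, and is not c-commanded by it → coindexation permitted.
*the diplomats₂* c-commands the pronoun within its binding domain → coindexation would violate Principle B.
*the athletes₃* and the pronoun do not c-command one another → neither Principle B nor Principle C is at stake; coindexation permitted.

{1, 3}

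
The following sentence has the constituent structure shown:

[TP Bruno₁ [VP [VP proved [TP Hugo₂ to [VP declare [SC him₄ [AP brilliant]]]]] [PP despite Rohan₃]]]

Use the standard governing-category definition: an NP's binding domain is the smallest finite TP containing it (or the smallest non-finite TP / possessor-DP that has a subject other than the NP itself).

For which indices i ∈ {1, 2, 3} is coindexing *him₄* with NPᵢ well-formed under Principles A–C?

*him* is a pronoun, so Principle B applies: it must be free in its binding domain.
Binding domain of *him₄*: the embedded TP, whose subject is Hugo₂.
*Bruno₁* c-commands the pronoun but from outside its binding domain, and is not c-commanded by it → coindexation permitted.
*Hugo₂* c-commands the pronoun within its binding domain → coindexation would violate Principle B.
*Rohan₃* and the pronoun do not c-command one another → neither Principle B nor Principle C is at stake; coindexation permitted.

{1, 3}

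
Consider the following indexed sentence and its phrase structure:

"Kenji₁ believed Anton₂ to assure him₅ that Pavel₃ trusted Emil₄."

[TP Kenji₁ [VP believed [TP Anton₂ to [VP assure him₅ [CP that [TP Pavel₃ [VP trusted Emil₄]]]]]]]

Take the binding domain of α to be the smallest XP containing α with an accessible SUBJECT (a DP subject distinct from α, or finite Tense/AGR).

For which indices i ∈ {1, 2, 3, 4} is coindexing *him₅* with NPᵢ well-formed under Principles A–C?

{1}

*him* is a pronoun, so Principle B applies: it must be free in its binding domain.
Binding domain of *him₅*: the embedded TP, whose subject is Anton₂.
*Kenji₁* c-commands the pronoun but from outside its binding domain, and is not c-commanded by it → coindexation permitted.
*Anton₂* c-commands the pronoun within its binding domain → coindexation would violate Principle B.
*Pavel₃*: the pronoun c-commands this R-expression → coindexation would violate Principle C on *Pavel₃*.
*Emil₄*: the pronoun c-commands this R-expression → coindexation would violate Principle C on *Emil₄*.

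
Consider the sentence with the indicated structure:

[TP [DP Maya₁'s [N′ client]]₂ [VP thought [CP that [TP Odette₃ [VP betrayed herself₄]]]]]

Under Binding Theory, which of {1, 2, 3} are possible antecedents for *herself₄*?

*herself* is an anaphor, so Principle A applies: it must be bound in its binding domain.
Binding domain of *herself₄*: the embedded TP, whose subject is Odette₃.
*Maya₁* does not c-command the anaphor → cannot bind it.
*[Maya₁'s client]₂* c-commands the anaphor but is outside its binding domain → cannot satisfy Principle A.
*Odette₃* c-commands the anaphor within its binding domain → licit binder.

{3}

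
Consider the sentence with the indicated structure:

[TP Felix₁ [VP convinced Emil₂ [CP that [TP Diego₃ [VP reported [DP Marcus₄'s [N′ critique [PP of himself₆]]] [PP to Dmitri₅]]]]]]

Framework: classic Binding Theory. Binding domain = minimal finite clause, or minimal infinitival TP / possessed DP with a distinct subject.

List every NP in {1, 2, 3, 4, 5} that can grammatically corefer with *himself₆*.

*himself* is an anaphor, so Principle A applies: it must be bound in its binding domain.
Binding domain of *himself₆*: the possessed DP, whose subject is Marcus₄.
*Felix₁* c-commands the anaphor but is outside its binding domain → cannot satisfy Principle A.
*Emil₂* c-commands the anaphor but is outside its binding domain → cannot satisfy Principle A.
*Diego₃* c-commands the anaphor but is outside its binding domain → cannot satisfy Principle A.
*Marcus₄* c-commands the anaphor within its binding domain → licit binder.
*Dmitri₅* does not c-command the anaphor → cannot bind it.

{4}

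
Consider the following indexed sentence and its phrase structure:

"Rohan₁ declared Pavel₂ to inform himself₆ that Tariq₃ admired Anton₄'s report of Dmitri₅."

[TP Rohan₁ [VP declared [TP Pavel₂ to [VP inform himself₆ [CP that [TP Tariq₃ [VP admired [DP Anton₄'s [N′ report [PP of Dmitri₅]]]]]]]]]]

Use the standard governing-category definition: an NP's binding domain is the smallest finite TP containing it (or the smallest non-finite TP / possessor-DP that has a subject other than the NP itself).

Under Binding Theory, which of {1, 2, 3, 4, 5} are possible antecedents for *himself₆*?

*himself* is an anaphor, so Principle A applies: it must be bound in its binding domain.
Binding domain of *himself₆*: the embedded TP, whose subject is Pavel₂.
*Rohan₁* c-commands the anaphor but is outside its binding domain → cannot satisfy Principle A.
*Pavel₂* c-commands the anaphor within its binding domain → licit binder.
*Tariq₃* does not c-command the anaphor → cannot bind it.
*Anton₄* does not c-command the anaphor → cannot bind it.
*Dmitri₅* does not c-command the anaphor → cannot bind it.

{2}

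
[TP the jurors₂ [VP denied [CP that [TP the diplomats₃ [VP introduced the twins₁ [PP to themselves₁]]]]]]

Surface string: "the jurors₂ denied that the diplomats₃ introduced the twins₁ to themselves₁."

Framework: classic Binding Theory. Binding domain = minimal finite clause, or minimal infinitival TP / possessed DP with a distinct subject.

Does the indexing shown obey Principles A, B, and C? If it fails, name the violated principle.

grammatical

The two coindexed NPs are *the twins₁* and *themselves₁*.
*themselves₁* is an anaphor; its binding domain is the embedded TP, whose subject is the diplomats₃. *the twins₁* c-commands it within that domain and shares its index, so Principle A is satisfied.
*the twins₁* is an R-expression; *themselves₁* does not c-command it, and no other NP shares its index, so Principle C is satisfied.
All principles are respected.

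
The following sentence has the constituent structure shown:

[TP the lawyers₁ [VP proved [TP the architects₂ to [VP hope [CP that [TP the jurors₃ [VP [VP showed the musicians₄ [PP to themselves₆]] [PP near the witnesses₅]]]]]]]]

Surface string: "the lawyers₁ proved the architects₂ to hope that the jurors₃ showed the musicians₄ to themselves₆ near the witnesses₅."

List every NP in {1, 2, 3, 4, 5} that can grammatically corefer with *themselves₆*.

*themselves* is an anaphor, so Principle A applies: it must be bound in its binding domain.
Binding domain of *themselves₆*: the embedded TP, whose subject is the jurors₃.
*the lawyers₁* c-commands the anaphor but is outside its binding domain → cannot satisfy Principle A.
*the architects₂* c-commands the anaphor but is outside its binding domain → cannot satisfy Principle A.
*the jurors₃* c-commands the anaphor within its binding domain → licit binder.
*the musicians₄* c-commands the anaphor within its binding domain → licit binder.
*the witnesses₅* does not c-command the anaphor → cannot bind it.

{3, 4}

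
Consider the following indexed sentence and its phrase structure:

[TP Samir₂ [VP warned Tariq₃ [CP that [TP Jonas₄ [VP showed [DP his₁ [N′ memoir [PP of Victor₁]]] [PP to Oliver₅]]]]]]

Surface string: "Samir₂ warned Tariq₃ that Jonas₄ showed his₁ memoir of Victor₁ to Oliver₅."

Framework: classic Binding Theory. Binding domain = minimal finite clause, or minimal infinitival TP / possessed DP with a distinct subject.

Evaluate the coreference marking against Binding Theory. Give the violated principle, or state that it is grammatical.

The two coindexed NPs are *his₁* and *Victor₁*.
*Victor₁* is an R-expression. Principle C requires it to be free everywhere.
*his₁* c-commands it and carries the same index.
The R-expression is bound → Principle C violation.

Principle C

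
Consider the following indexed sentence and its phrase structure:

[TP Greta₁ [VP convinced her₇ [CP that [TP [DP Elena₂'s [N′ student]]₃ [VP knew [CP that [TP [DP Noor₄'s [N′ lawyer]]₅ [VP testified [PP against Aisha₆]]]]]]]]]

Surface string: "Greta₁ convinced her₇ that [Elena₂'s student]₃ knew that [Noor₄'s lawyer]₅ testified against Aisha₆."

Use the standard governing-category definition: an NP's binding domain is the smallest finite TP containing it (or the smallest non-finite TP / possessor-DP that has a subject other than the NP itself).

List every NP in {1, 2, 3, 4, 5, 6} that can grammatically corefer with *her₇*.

none

*her* is a pronoun, so Principle B applies: it must be free in its binding domain.
Binding domain of *her₇*: the matrix TP, whose subject is Greta₁.
*Greta₁* c-commands the pronoun within its binding domain → coindexation would violate Principle B.
*Elena₂*: the pronoun c-commands this R-expression → coindexation would violate Principle C on *Elena₂*.
*[Elena₂'s student]₃*: the pronoun c-commands this R-expression → coindexation would violate Principle C on *[Elena₂'s student]₃*.
*Noor₄*: the pronoun c-commands this R-expression → coindexation would violate Principle C on *Noor₄*.
*[Noor₄'s lawyer]₅*: the pronoun c-commands this R-expression → coindexation would violate Principle C on *[Noor₄'s lawyer]₅*.
*Aisha₆*: the pronoun c-commands this R-expression → coindexation would violate Principle C on *Aisha₆*.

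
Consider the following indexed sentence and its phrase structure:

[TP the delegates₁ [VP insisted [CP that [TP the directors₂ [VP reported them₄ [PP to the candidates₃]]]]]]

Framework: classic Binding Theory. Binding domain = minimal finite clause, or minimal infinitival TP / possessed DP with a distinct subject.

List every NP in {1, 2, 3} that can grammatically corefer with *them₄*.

{1}

*them* is a pronoun, so Principle B applies: it must be free in its binding domain.
Binding domain of *them₄*: the embedded TP, whose subject is the directors₂.
*the delegates₁* c-commands the pronoun but from outside its binding domain, and is not c-commanded by it → coindexation permitted.
*the directors₂* c-commands the pronoun within its binding domain → coindexation would violate Principle B.
*the candidates₃*: the pronoun c-commands this R-expression → coindexation would violate Principle C on *the candidates₃*.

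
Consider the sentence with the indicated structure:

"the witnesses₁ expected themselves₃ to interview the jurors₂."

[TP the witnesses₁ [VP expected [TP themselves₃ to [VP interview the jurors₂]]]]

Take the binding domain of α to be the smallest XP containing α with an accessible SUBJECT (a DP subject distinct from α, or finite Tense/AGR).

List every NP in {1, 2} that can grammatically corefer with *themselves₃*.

{1}

*themselves* is an anaphor, so Principle A applies: it must be bound in its binding domain.
Binding domain of *themselves₃*: the matrix TP, whose subject is the witnesses₁.
*the witnesses₁* c-commands the anaphor within its binding domain → licit binder.
*the jurors₂* does not c-command the anaphor → cannot bind it.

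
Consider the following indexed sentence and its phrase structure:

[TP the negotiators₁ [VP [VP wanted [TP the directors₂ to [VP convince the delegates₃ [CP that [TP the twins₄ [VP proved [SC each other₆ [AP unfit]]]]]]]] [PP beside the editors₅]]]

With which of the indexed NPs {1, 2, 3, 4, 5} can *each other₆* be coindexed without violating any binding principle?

*each other* is an anaphor, so Principle A applies: it must be bound in its binding domain.
Binding domain of *each other₆*: the embedded TP, whose subject is the twins₄.
*the negotiators₁* c-commands the anaphor but is outside its binding domain → cannot satisfy Principle A.
*the directors₂* c-commands the anaphor but is outside its binding domain → cannot satisfy Principle A.
*the delegates₃* c-commands the anaphor but is outside its binding domain → cannot satisfy Principle A.
*the twins₄* c-commands the anaphor within its binding domain → licit binder.
*the editors₅* does not c-command the anaphor → cannot bind it.

{4}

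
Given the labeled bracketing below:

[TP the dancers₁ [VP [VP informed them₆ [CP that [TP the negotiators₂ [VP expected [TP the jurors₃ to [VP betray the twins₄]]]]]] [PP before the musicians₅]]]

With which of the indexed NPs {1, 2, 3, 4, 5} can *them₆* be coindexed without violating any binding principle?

{5}

*them* is a pronoun, so Principle B applies: it must be free in its binding domain.
Binding domain of *them₆*: the matrix TP, whose subject is the dancers₁.
*the dancers₁* c-commands the pronoun within its binding domain → coindexation would violate Principle B.
*the negotiators₂*: the pronoun c-commands this R-expression → coindexation would violate Principle C on *the negotiators₂*.
*the jurors₃*: the pronoun c-commands this R-expression → coindexation would violate Principle C on *the jurors₃*.
*the twins₄*: the pronoun c-commands this R-expression → coindexation would violate Principle C on *the twins₄*.
*the musicians₅* and the pronoun do not c-command one another → neither Principle B nor Principle C is at stake; coindexation permitted.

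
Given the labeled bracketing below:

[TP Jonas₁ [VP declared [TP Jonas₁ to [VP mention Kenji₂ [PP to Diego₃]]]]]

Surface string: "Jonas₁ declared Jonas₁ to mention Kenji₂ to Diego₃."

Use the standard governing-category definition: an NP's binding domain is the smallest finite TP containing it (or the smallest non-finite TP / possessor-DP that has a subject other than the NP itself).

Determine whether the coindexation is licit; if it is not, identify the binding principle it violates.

The two coindexed NPs are *Jonas₁* (the lower occurrence) and *Jonas₁* (the higher occurrence).
*Jonas₁* (the lower occurrence) is an R-expression. Principle C requires it to be free everywhere.
*Jonas₁* (the higher occurrence) c-commands it and carries the same index.
The R-expression is bound → Principle C violation.

Principle C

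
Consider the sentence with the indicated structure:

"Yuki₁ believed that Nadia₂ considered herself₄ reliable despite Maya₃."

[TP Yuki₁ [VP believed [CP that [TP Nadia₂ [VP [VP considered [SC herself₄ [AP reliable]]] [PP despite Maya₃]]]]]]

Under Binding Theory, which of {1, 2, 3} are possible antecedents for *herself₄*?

*herself* is an anaphor, so Principle A applies: it must be bound in its binding domain.
Binding domain of *herself₄*: the embedded TP, whose subject is Nadia₂.
*Yuki₁* c-commands the anaphor but is outside its binding domain → cannot satisfy Principle A.
*Nadia₂* c-commands the anaphor within its binding domain → licit binder.
*Maya₃* does not c-command the anaphor → cannot bind it.

{2}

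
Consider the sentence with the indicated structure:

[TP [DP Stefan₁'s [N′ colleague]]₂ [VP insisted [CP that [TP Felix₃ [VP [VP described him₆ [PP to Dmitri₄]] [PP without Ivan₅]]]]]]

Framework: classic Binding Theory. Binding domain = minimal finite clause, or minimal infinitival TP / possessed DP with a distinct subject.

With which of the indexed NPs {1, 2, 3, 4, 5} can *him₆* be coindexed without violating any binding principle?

*him* is a pronoun, so Principle B applies: it must be free in its binding domain.
Binding domain of *him₆*: the embedded TP, whose subject is Felix₃.
*Stefan₁* and the pronoun do not c-command one another → neither Principle B nor Principle C is at stake; coindexation permitted.
*[Stefan₁'s colleague]₂* c-commands the pronoun but from outside its binding domain, and is not c-commanded by it → coindexation permitted.
*Felix₃* c-commands the pronoun within its binding domain → coindexation would violate Principle B.
*Dmitri₄*: the pronoun c-commands this R-expression → coindexation would violate Principle C on *Dmitri₄*.
*Ivan₅* and the pronoun do not c-command one another → neither Principle B nor Principle C is at stake; coindexation permitted.

{1, 2, 5}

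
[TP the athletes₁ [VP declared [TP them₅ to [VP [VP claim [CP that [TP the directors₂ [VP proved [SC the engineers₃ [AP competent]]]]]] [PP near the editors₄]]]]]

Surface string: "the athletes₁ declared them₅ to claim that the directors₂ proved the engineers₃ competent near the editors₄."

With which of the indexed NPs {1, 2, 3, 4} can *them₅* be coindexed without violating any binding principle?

*them* is a pronoun, so Principle B applies: it must be free in its binding domain.
Binding domain of *them₅*: the matrix TP, whose subject is the athletes₁.
*the athletes₁* c-commands the pronoun within its binding domain → coindexation would violate Principle B.
*the directors₂*: the pronoun c-commands this R-expression → coindexation would violate Principle C on *the directors₂*.
*the engineers₃*: the pronoun c-commands this R-expression → coindexation would violate Principle C on *the engineers₃*.
*the editors₄*: the pronoun c-commands this R-expression → coindexation would violate Principle C on *the editors₄*.

none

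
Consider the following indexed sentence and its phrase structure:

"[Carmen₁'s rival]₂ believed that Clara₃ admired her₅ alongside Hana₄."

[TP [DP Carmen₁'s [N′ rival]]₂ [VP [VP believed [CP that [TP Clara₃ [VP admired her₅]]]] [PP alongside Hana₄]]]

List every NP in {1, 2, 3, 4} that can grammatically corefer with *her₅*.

*her* is a pronoun, so Principle B applies: it must be free in its binding domain.
Binding domain of *her₅*: the embedded TP, whose subject is Clara₃.
*Carmen₁* and the pronoun do not c-command one another → neither Principle B nor Principle C is at stake; coindexation permitted.
*[Carmen₁'s rival]₂* c-commands the pronoun but from outside its binding domain, and is not c-commanded by it → coindexation permitted.
*Clara₃* c-commands the pronoun within its binding domain → coindexation would violate Principle B.
*Hana₄* and the pronoun do not c-command one another → neither Principle B nor Principle C is at stake; coindexation permitted.

{1, 2, 4}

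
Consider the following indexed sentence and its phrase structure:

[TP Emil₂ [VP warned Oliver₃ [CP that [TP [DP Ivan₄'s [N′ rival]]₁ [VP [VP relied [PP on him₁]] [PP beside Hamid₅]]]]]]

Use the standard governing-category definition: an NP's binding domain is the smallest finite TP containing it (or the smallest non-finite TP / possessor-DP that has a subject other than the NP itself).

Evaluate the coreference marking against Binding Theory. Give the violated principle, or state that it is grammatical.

Principle B

The two coindexed NPs are *[Ivan₄'s rival]₁* and *him₁*.
*him₁* is a pronoun. Its binding domain is the embedded TP, whose subject is [Ivan₄'s rival]₁.
*[Ivan₄'s rival]₁* c-commands it within that domain and carries the same index.
The pronoun is locally bound → Principle B violation.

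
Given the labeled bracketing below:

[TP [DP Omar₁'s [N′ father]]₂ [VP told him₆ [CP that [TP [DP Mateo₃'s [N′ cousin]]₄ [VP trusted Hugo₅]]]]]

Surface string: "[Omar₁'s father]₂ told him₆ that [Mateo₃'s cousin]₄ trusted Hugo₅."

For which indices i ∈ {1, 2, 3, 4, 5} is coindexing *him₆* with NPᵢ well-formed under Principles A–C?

*him* is a pronoun, so Principle B applies: it must be free in its binding domain.
Binding domain of *him₆*: the matrix TP, whose subject is [Omar₁'s father]₂.
*Omar₁* and the pronoun do not c-command one another → neither Principle B nor Principle C is at stake; coindexation permitted.
*[Omar₁'s father]₂* c-commands the pronoun within its binding domain → coindexation would violate Principle B.
*Mateo₃*: the pronoun c-commands this R-expression → coindexation would violate Principle C on *Mateo₃*.
*[Mateo₃'s cousin]₄*: the pronoun c-commands this R-expression → coindexation would violate Principle C on *[Mateo₃'s cousin]₄*.
*Hugo₅*: the pronoun c-commands this R-expression → coindexation would violate Principle C on *Hugo₅*.

{1}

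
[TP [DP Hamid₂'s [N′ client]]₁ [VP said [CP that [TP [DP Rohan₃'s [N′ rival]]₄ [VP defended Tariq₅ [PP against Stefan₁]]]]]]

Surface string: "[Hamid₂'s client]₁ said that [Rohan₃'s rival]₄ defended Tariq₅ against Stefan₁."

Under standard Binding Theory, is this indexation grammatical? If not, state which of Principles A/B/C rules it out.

Principle C

The two coindexed NPs are *[Hamid₂'s client]₁* and *Stefan₁*.
*Stefan₁* is an R-expression. Principle C requires it to be free everywhere.
*[Hamid₂'s client]₁* c-commands it and carries the same index.
The R-expression is bound → Principle C violation.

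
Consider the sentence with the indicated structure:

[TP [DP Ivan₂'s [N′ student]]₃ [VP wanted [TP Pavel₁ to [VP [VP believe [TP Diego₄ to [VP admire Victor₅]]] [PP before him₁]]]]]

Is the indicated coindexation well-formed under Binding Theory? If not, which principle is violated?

The two coindexed NPs are *Pavel₁* and *him₁*.
*him₁* is a pronoun. Its binding domain is the embedded TP, whose subject is Pavel₁.
*Pavel₁* c-commands it within that domain and carries the same index.
The pronoun is locally bound → Principle B violation.

Principle B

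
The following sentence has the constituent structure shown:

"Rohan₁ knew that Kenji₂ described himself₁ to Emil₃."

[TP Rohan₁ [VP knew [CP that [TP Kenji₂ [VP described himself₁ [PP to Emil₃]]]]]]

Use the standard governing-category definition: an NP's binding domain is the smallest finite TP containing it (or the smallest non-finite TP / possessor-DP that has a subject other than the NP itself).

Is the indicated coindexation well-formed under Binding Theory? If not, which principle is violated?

Principle A

The two coindexed NPs are *Rohan₁* and *himself₁*.
*himself₁* is an anaphor. Principle A requires it to be bound within its binding domain — the embedded TP, whose subject is Kenji₂.
Within that domain it is c-commanded by *Kenji₂*, which does not share its index.
*Rohan₁* does c-command the anaphor, but from outside its binding domain.
The anaphor is unbound in its domain → Principle A violation.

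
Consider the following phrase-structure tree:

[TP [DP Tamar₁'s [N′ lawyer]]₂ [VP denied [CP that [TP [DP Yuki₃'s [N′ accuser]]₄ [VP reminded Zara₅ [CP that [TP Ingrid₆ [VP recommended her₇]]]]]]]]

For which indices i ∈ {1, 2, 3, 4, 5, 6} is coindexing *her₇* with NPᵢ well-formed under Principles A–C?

*her* is a pronoun, so Principle B applies: it must be free in its binding domain.
Binding domain of *her₇*: the embedded TP, whose subject is Ingrid₆.
*Tamar₁* and the pronoun do not c-command one another → neither Principle B nor Principle C is at stake; coindexation permitted.
*[Tamar₁'s lawyer]₂* c-commands the pronoun but from outside its binding domain, and is not c-commanded by it → coindexation permitted.
*Yuki₃* and the pronoun do not c-command one another → neither Principle B nor Principle C is at stake; coindexation permitted.
*[Yuki₃'s accuser]₄* c-commands the pronoun but from outside its binding domain, and is not c-commanded by it → coindexation permitted.
*Zara₅* c-commands the pronoun but from outside its binding domain, and is not c-commanded by it → coindexation permitted.
*Ingrid₆* c-commands the pronoun within its binding domain → coindexation would violate Principle B.

{1, 2, 3, 4, 5}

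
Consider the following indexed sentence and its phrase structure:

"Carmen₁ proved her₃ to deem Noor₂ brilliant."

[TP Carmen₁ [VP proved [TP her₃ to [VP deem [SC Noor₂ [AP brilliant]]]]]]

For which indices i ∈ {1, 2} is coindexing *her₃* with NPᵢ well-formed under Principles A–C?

none

*her* is a pronoun, so Principle B applies: it must be free in its binding domain.
Binding domain of *her₃*: the matrix TP, whose subject is Carmen₁.
*Carmen₁* c-commands the pronoun within its binding domain → coindexation would violate Principle B.
*Noor₂*: the pronoun c-commands this R-expression → coindexation would violate Principle C on *Noor₂*.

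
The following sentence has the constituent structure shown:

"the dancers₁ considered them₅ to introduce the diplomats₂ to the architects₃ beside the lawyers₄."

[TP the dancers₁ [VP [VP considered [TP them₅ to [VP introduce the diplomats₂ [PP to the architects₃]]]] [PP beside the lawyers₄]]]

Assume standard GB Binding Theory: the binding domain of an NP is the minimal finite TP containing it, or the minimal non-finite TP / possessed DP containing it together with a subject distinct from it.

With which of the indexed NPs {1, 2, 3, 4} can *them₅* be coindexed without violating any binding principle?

{4}

*them* is a pronoun, so Principle B applies: it must be free in its binding domain.
Binding domain of *them₅*: the matrix TP, whose subject is the dancers₁.
*the dancers₁* c-commands the pronoun within its binding domain → coindexation would violate Principle B.
*the diplomats₂*: the pronoun c-commands this R-expression → coindexation would violate Principle C on *the diplomats₂*.
*the architects₃*: the pronoun c-commands this R-expression → coindexation would violate Principle C on *the architects₃*.
*the lawyers₄* and the pronoun do not c-command one another → neither Principle B nor Principle C is at stake; coindexation permitted.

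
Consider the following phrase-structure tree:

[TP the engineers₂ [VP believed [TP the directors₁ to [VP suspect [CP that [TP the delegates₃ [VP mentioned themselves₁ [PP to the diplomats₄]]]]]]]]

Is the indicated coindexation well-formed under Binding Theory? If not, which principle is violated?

Principle A

The two coindexed NPs are *the directors₁* and *themselves₁*.
*themselves₁* is an anaphor. Principle A requires it to be bound within its binding domain — the embedded TP, whose subject is the delegates₃.
Within that domain it is c-commanded by *the delegates₃*, which does not share its index.
*the directors₁* does c-command the anaphor, but from outside its binding domain.
The anaphor is unbound in its domain → Principle A violation.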